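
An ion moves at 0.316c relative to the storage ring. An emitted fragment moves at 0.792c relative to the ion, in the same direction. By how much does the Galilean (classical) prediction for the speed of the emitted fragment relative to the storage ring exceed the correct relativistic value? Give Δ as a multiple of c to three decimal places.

Δ = 0.222c

Galilean: u_cl = 0.792 + 0.316 = 1.1080.
Relativistic: u_rel = (0.792 + 0.316) / (1 + 0.792·0.316) = 1.1080/1.2503 = 0.8862.
Δ = 1.1080 − 0.8862 = 0.2218.
(The classical prediction exceeds c; the relativistic result does not.)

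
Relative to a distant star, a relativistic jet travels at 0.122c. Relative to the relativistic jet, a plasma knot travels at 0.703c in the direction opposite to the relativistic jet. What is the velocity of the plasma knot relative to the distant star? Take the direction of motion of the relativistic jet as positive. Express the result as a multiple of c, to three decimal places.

With v = 0.122 and u' = -0.703 (in units of c),
u = (u' + v)/(1 + u'v/c²):
u = (-0.703 + 0.122) / (1 + (-0.703)·0.122) = -0.5810/0.9142 = -0.6355
(Galilean addition would give -0.581c.)

-0.636c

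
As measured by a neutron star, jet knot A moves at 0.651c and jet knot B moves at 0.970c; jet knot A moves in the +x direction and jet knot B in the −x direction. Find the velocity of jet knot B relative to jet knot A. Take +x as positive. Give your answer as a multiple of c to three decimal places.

β_A = 0.651, β_B = -0.970.
Transform to A's frame with the inverse velocity-addition law: u' = (u − v)/(1 − uv/c²), taking u = β_B and v = β_A.
u' = (-0.970 − 0.651) / (1 − (0.651)(-0.970)) = -1.6210/1.6315 = -0.9936.

-0.994c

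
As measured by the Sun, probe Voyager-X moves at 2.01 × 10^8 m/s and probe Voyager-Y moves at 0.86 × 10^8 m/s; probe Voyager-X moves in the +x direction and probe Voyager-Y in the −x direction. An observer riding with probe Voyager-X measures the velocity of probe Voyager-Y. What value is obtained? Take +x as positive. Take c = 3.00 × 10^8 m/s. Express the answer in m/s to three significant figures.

-2.41 × 10^8 m/s

β_A = 0.670, β_B = -0.287 (dividing each by c = 3.00 × 10^8 m/s).
Transform to A's frame with the inverse velocity-addition law: u' = (u − v)/(1 − uv/c²), taking u = β_B and v = β_A.
u' = (-0.287 − 0.670) / (1 − (0.670)(-0.287)) = -0.9567/1.1921 = -0.8025.
u' = -0.8025 × 3.00 × 10^8 m/s.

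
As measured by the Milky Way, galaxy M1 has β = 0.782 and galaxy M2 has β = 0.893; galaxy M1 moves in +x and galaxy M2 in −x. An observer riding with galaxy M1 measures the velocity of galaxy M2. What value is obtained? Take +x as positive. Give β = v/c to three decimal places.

β = -0.986

β_A = 0.782, β_B = -0.893.
Transform to A's frame with the inverse velocity-addition law: u' = (u − v)/(1 − uv/c²), taking u = β_B and v = β_A.
u' = (-0.893 − 0.782) / (1 − (0.782)(-0.893)) = -1.6750/1.6983 = -0.9863.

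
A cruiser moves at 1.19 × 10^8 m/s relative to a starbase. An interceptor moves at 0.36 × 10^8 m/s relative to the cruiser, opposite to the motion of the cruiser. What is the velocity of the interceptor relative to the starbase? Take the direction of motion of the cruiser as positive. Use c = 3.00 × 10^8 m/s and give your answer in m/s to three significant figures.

+8.71 × 10^7 m/s

In units of c (dividing by 3.00 × 10^8 m/s): v = 0.397, u' = -0.120.
u = (u' + v)/(1 + u'v/c²):
u = (-0.120 + 0.397) / (1 + (-0.120)·0.397) = 0.2767/0.9524 = 0.2905
Converting back: u = 0.2905 × 3.00 × 10^8 m/s.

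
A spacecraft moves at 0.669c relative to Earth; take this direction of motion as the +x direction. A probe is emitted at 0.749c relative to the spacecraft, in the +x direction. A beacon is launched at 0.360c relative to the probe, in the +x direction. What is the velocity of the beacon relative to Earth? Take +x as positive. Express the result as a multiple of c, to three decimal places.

Apply u = (u' + v)/(1 + u'v/c²) successively, working outward toward Earth.
Start: velocity of the spacecraft relative to Earth = 0.6690c.
Compose with the probe (u' = 0.749 in the spacecraft frame): u_1 = (0.749 + 0.669) / (1 + 0.749·0.669) = 1.4180/1.5011 = 0.9447.
Compose with the beacon (u' = 0.360 in the probe frame): u_2 = (0.360 + 0.945) / (1 + 0.360·0.945) = 1.3047/1.3401 = 0.9736.

0.974c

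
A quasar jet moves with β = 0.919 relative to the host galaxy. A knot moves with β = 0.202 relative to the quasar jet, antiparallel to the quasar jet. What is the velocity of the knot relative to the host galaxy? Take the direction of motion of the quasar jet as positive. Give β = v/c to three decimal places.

β = +0.880

With v = 0.919 and u' = -0.202 (in units of c),
u = (u' + v)/(1 + u'v/c²):
u = (-0.202 + 0.919) / (1 + (-0.202)·0.919) = 0.7170/0.8144 = 0.8804
(Galilean addition would give +0.717c.)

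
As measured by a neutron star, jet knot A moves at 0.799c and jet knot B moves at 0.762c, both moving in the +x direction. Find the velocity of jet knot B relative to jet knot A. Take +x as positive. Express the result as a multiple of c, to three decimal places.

-0.095c

β_A = 0.799, β_B = 0.762.
Transform to A's frame with the inverse velocity-addition law: u' = (u − v)/(1 − uv/c²), taking u = β_B and v = β_A.
u' = (0.762 − 0.799) / (1 − (0.799)(0.762)) = -0.0370/0.3912 = -0.0946.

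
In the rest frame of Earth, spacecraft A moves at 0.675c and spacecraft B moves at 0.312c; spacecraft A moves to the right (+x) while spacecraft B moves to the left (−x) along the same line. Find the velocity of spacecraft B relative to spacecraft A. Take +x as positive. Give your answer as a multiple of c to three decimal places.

-0.815c

β_A = 0.675, β_B = -0.312.
Transform to A's frame with the inverse velocity-addition law: u' = (u − v)/(1 − uv/c²), taking u = β_B and v = β_A.
u' = (-0.312 − 0.675) / (1 − (0.675)(-0.312)) = -0.9870/1.2106 = -0.8153.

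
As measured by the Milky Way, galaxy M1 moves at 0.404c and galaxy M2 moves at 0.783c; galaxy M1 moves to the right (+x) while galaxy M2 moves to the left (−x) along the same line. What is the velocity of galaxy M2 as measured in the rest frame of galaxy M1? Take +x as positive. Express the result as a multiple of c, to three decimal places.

-0.902c

β_A = 0.404, β_B = -0.783.
Transform to A's frame with the inverse velocity-addition law: u' = (u − v)/(1 − uv/c²), taking u = β_B and v = β_A.
u' = (-0.783 − 0.404) / (1 − (0.404)(-0.783)) = -1.1870/1.3163 = -0.9017.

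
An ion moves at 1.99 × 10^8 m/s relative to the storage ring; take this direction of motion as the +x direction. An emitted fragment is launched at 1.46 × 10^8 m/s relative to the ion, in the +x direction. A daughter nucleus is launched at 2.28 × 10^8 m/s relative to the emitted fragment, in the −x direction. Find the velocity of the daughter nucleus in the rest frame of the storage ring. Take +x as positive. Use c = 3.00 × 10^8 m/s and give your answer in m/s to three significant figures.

Apply u = (u' + v)/(1 + u'v/c²) successively, working outward toward the storage ring.
(Dividing each given speed by c = 3.00 × 10^8 m/s to work in units of c.)
Start: velocity of the ion relative to the storage ring = 0.6633c.
Compose with the emitted fragment (u' = 0.487 in the ion frame): u_1 = (0.487 + 0.663) / (1 + 0.487·0.663) = 1.1500/1.3228 = 0.8694.
Compose with the daughter nucleus (u' = -0.760 in the emitted fragment frame): u_2 = (-0.760 + 0.869) / (1 + (-0.760)·0.869) = 0.1094/0.3393 = 0.3223.
So u = 0.3223 × 3.00 × 10^8 m/s.

+9.67 × 10^7 m/s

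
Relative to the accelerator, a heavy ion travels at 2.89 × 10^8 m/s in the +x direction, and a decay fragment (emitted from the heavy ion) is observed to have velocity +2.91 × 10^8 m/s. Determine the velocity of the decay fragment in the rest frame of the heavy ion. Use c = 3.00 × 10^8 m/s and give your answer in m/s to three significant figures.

+3.05 × 10^7 m/s

v = 0.963c, u = 0.970c.
Invert the composition law: u' = (u − v)/(1 − uv/c²).
u' = (0.970 − 0.963) / (1 − (0.970)(0.963)) = 0.0067/0.0656 = 0.1017.
u' = 0.1017 × 3.00 × 10^8 m/s.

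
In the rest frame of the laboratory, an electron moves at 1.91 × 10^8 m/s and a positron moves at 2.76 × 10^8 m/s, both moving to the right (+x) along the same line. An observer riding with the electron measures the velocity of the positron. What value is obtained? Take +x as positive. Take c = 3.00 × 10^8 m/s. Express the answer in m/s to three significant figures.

β_A = 0.637, β_B = 0.920 (dividing each by c = 3.00 × 10^8 m/s).
Transform to A's frame with the inverse velocity-addition law: u' = (u − v)/(1 − uv/c²), taking u = β_B and v = β_A.
u' = (0.920 − 0.637) / (1 − (0.637)(0.920)) = 0.2833/0.4143 = 0.6839.
u' = 0.6839 × 3.00 × 10^8 m/s.

+2.05 × 10^8 m/s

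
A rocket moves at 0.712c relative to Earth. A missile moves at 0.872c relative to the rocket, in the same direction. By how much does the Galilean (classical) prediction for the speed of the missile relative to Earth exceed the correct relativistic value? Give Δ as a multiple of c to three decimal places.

Galilean: u_cl = 0.872 + 0.712 = 1.5840.
Relativistic: u_rel = (0.872 + 0.712) / (1 + 0.872·0.712) = 1.5840/1.6209 = 0.9773.
Δ = 1.5840 − 0.9773 = 0.6067.
(The classical prediction exceeds c; the relativistic result does not.)

Δ = 0.607c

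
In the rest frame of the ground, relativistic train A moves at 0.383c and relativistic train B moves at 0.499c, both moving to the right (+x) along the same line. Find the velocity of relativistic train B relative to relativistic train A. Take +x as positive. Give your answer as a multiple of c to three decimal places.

β_A = 0.383, β_B = 0.499.
Transform to A's frame with the inverse velocity-addition law: u' = (u − v)/(1 − uv/c²), taking u = β_B and v = β_A.
u' = (0.499 − 0.383) / (1 − (0.383)(0.499)) = 0.1160/0.8089 = 0.1434.

+0.143c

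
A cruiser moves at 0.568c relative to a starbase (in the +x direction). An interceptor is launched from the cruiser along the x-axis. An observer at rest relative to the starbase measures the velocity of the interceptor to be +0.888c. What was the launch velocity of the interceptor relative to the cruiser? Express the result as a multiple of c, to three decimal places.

Invert the composition law: u' = (u − v)/(1 − uv/c²).
u' = (0.888 − 0.568) / (1 − (0.888)(0.568)) = 0.3200/0.4956 = 0.6457.

+0.646c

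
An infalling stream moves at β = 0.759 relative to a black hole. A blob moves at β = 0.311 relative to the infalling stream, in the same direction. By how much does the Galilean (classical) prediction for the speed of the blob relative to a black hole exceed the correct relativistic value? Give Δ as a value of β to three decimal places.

Galilean: u_cl = 0.311 + 0.759 = 1.0700.
Relativistic: u_rel = (0.311 + 0.759) / (1 + 0.311·0.759) = 1.0700/1.2360 = 0.8657.
Δ = 1.0700 − 0.8657 = 0.2043.
(The classical prediction exceeds c; the relativistic result does not.)

Δ = 0.204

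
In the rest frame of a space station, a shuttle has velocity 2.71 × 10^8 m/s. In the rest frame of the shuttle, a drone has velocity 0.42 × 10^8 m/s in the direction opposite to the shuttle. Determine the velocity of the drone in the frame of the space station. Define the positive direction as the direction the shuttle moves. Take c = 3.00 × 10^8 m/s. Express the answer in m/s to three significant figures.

+2.62 × 10^8 m/s

In units of c (dividing by 3.00 × 10^8 m/s): v = 0.903, u' = -0.140.
u = (u' + v)/(1 + u'v/c²):
u = (-0.140 + 0.903) / (1 + (-0.140)·0.903) = 0.7633/0.8735 = 0.8738
Converting back: u = 0.8738 × 3.00 × 10^8 m/s.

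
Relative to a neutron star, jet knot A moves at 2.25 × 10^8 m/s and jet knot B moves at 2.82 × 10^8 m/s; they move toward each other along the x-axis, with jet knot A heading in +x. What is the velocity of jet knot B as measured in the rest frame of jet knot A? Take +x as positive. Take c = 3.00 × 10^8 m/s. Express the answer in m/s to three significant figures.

β_A = 0.750, β_B = -0.940 (dividing each by c = 3.00 × 10^8 m/s).
Transform to A's frame with the inverse velocity-addition law: u' = (u − v)/(1 − uv/c²), taking u = β_B and v = β_A.
u' = (-0.940 − 0.750) / (1 − (0.750)(-0.940)) = -1.6900/1.7050 = -0.9912.
u' = -0.9912 × 3.00 × 10^8 m/s.

-2.97 × 10^8 m/s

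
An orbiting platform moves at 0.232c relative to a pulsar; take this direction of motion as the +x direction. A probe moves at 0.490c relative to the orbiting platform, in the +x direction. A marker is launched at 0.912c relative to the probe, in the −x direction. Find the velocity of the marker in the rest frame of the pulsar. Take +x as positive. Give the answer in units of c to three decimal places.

Apply u = (u' + v)/(1 + u'v/c²) successively, working outward toward the pulsar.
Start: velocity of the orbiting platform relative to the pulsar = 0.2320c.
Compose with the probe (u' = 0.490 in the orbiting platform frame): u_1 = (0.490 + 0.232) / (1 + 0.490·0.232) = 0.7220/1.1137 = 0.6483.
Compose with the marker (u' = -0.912 in the probe frame): u_2 = (-0.912 + 0.648) / (1 + (-0.912)·0.648) = -0.2637/0.4087 = -0.6451.

-0.645c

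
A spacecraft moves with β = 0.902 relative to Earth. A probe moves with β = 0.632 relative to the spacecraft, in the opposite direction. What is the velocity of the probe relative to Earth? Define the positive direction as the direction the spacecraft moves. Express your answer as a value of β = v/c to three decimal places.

With v = 0.902 and u' = -0.632 (in units of c),
u = (u' + v)/(1 + u'v/c²):
u = (-0.632 + 0.902) / (1 + (-0.632)·0.902) = 0.2700/0.4299 = 0.6280

β = +0.628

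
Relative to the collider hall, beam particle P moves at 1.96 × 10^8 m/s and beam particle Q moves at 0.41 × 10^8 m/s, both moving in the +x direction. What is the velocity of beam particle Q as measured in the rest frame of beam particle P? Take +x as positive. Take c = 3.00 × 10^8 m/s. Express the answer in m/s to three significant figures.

-1.70 × 10^8 m/s

β_A = 0.653, β_B = 0.137 (dividing each by c = 3.00 × 10^8 m/s).
Transform to A's frame with the inverse velocity-addition law: u' = (u − v)/(1 − uv/c²), taking u = β_B and v = β_A.
u' = (0.137 − 0.653) / (1 − (0.653)(0.137)) = -0.5167/0.9107 = -0.5673.
u' = -0.5673 × 3.00 × 10^8 m/s.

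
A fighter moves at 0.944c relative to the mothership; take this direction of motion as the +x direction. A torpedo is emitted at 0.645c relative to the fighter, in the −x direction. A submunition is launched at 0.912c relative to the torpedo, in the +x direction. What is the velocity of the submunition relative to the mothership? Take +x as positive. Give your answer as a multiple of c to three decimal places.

+0.988c

Apply u = (u' + v)/(1 + u'v/c²) successively, working outward toward the mothership.
Start: velocity of the fighter relative to the mothership = 0.9440c.
Compose with the torpedo (u' = -0.645 in the fighter frame): u_1 = (-0.645 + 0.944) / (1 + (-0.645)·0.944) = 0.2990/0.3911 = 0.7645.
Compose with the submunition (u' = 0.912 in the torpedo frame): u_2 = (0.912 + 0.764) / (1 + 0.912·0.764) = 1.6765/1.6972 = 0.9878.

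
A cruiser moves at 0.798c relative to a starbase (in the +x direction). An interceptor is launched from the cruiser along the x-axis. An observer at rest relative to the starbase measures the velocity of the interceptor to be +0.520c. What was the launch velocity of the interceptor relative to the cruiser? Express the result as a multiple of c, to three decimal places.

Invert the composition law: u' = (u − v)/(1 − uv/c²).
u' = (0.520 − 0.798) / (1 − (0.520)(0.798)) = -0.2780/0.5850 = -0.4752.

-0.475c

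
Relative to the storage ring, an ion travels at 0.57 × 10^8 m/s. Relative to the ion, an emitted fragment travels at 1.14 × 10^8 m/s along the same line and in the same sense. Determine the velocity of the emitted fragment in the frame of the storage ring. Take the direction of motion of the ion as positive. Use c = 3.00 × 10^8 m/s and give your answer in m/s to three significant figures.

1.59 × 10^8 m/s

In units of c (dividing by 3.00 × 10^8 m/s): v = 0.190, u' = 0.380.
u = (u' + v)/(1 + u'v/c²):
u = (0.380 + 0.190) / (1 + 0.380·0.190) = 0.5700/1.0722 = 0.5316
Converting back: u = 0.5316 × 3.00 × 10^8 m/s.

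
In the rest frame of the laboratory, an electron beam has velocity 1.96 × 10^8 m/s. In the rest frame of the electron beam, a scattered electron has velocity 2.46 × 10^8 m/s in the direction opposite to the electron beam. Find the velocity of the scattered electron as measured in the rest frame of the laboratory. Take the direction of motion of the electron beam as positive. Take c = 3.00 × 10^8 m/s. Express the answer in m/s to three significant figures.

-1.08 × 10^8 m/s

In units of c (dividing by 3.00 × 10^8 m/s): v = 0.653, u' = -0.820.
u = (u' + v)/(1 + u'v/c²):
u = (-0.820 + 0.653) / (1 + (-0.820)·0.653) = -0.1667/0.4643 = -0.3590
Converting back: u = -0.3590 × 3.00 × 10^8 m/s.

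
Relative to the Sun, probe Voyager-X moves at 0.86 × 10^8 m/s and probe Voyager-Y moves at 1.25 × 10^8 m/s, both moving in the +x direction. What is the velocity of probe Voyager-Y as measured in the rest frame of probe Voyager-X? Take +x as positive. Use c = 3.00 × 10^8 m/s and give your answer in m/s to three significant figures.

+4.43 × 10^7 m/s

β_A = 0.287, β_B = 0.417 (dividing each by c = 3.00 × 10^8 m/s).
Transform to A's frame with the inverse velocity-addition law: u' = (u − v)/(1 − uv/c²), taking u = β_B and v = β_A.
u' = (0.417 − 0.287) / (1 − (0.287)(0.417)) = 0.1300/0.8806 = 0.1476.
u' = 0.1476 × 3.00 × 10^8 m/s.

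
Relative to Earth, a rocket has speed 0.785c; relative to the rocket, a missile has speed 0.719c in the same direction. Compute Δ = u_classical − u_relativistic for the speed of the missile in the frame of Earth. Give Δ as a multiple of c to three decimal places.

Δ = 0.543c

Galilean: u_cl = 0.719 + 0.785 = 1.5040.
Relativistic: u_rel = (0.719 + 0.785) / (1 + 0.719·0.785) = 1.5040/1.5644 = 0.9614.
Δ = 1.5040 − 0.9614 = 0.5426.
(The classical prediction exceeds c; the relativistic result does not.)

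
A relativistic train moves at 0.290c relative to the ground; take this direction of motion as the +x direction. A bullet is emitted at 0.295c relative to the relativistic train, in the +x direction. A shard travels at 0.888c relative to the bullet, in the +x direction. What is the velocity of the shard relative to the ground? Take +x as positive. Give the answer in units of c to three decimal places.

Apply u = (u' + v)/(1 + u'v/c²) successively, working outward toward the ground.
Start: velocity of the relativistic train relative to the ground = 0.2900c.
Compose with the bullet (u' = 0.295 in the relativistic train frame): u_1 = (0.295 + 0.290) / (1 + 0.295·0.290) = 0.5850/1.0856 = 0.5389.
Compose with the shard (u' = 0.888 in the bullet frame): u_2 = (0.888 + 0.539) / (1 + 0.888·0.539) = 1.4269/1.4785 = 0.9651.

0.965c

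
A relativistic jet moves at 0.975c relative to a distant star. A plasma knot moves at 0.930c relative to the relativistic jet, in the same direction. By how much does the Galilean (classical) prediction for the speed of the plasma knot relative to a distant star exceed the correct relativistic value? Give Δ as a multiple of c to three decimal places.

Δ = 0.906c

Galilean: u_cl = 0.930 + 0.975 = 1.9050.
Relativistic: u_rel = (0.930 + 0.975) / (1 + 0.930·0.975) = 1.9050/1.9067 = 0.9991.
Δ = 1.9050 − 0.9991 = 0.9059.
(The classical prediction exceeds c; the relativistic result does not.)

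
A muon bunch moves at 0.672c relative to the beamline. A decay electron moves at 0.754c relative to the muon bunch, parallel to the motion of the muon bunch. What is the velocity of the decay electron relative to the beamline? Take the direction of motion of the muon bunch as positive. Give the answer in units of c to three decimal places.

0.946c

With v = 0.672 and u' = 0.754 (in units of c),
u = (u' + v)/(1 + u'v/c²):
u = (0.754 + 0.672) / (1 + 0.754·0.672) = 1.4260/1.5067 = 0.9464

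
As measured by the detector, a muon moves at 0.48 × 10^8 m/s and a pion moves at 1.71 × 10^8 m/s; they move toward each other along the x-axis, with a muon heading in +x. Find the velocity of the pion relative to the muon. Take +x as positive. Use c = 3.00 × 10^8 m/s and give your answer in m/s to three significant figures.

-2.01 × 10^8 m/s

β_A = 0.160, β_B = -0.570 (dividing each by c = 3.00 × 10^8 m/s).
Transform to A's frame with the inverse velocity-addition law: u' = (u − v)/(1 − uv/c²), taking u = β_B and v = β_A.
u' = (-0.570 − 0.160) / (1 − (0.160)(-0.570)) = -0.7300/1.0912 = -0.6690.
u' = -0.6690 × 3.00 × 10^8 m/s.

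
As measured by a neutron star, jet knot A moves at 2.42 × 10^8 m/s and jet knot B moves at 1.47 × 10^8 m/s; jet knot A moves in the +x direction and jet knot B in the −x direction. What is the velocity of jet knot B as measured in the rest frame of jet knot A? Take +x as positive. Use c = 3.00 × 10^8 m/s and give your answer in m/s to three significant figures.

-2.79 × 10^8 m/s

β_A = 0.807, β_B = -0.490 (dividing each by c = 3.00 × 10^8 m/s).
Transform to A's frame with the inverse velocity-addition law: u' = (u − v)/(1 − uv/c²), taking u = β_B and v = β_A.
u' = (-0.490 − 0.807) / (1 − (0.807)(-0.490)) = -1.2967/1.3953 = -0.9293.
u' = -0.9293 × 3.00 × 10^8 m/s.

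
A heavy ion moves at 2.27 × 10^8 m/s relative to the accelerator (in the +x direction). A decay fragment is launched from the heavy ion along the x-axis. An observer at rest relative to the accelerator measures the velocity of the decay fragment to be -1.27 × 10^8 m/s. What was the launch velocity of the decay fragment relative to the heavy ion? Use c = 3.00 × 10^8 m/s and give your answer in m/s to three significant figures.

v = 0.757c, u = -0.423c.
Invert the composition law: u' = (u − v)/(1 − uv/c²).
u' = (-0.423 − 0.757) / (1 − (-0.423)(0.757)) = -1.1800/1.3203 = -0.8937.
u' = -0.8937 × 3.00 × 10^8 m/s.

-2.68 × 10^8 m/s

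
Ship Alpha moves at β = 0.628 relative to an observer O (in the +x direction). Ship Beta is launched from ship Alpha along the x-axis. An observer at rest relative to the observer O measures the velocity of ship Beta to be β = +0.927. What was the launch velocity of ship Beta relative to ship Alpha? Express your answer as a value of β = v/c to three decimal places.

Invert the composition law: u' = (u − v)/(1 − uv/c²).
u' = (0.927 − 0.628) / (1 − (0.927)(0.628)) = 0.2990/0.4178 = 0.7156.

β = +0.716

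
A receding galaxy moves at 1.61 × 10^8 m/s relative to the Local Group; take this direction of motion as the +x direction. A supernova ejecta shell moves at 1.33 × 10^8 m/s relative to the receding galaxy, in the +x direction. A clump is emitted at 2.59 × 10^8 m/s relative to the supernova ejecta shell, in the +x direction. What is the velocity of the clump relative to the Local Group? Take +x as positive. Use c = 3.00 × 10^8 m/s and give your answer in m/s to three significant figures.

Apply u = (u' + v)/(1 + u'v/c²) successively, working outward toward the Local Group.
(Dividing each given speed by c = 3.00 × 10^8 m/s to work in units of c.)
Start: velocity of the receding galaxy relative to the Local Group = 0.5367c.
Compose with the supernova ejecta shell (u' = 0.443 in the receding galaxy frame): u_1 = (0.443 + 0.537) / (1 + 0.443·0.537) = 0.9800/1.2379 = 0.7916.
Compose with the clump (u' = 0.863 in the supernova ejecta shell frame): u_2 = (0.863 + 0.792) / (1 + 0.863·0.792) = 1.6550/1.6835 = 0.9831.
So u = 0.9831 × 3.00 × 10^8 m/s.

2.95 × 10^8 m/s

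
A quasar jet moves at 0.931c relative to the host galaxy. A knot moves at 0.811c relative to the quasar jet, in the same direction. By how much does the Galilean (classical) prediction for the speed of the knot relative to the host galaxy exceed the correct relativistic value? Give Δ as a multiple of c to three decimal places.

Δ = 0.749c

Galilean: u_cl = 0.811 + 0.931 = 1.7420.
Relativistic: u_rel = (0.811 + 0.931) / (1 + 0.811·0.931) = 1.7420/1.7550 = 0.9926.
Δ = 1.7420 − 0.9926 = 0.7494.
(The classical prediction exceeds c; the relativistic result does not.)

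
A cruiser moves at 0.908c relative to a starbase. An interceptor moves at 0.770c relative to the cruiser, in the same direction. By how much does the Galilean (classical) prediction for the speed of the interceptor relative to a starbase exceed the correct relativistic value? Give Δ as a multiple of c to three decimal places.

Δ = 0.690c

Galilean: u_cl = 0.770 + 0.908 = 1.6780.
Relativistic: u_rel = (0.770 + 0.908) / (1 + 0.770·0.908) = 1.6780/1.6992 = 0.9875.
Δ = 1.6780 − 0.9875 = 0.6905.
(The classical prediction exceeds c; the relativistic result does not.)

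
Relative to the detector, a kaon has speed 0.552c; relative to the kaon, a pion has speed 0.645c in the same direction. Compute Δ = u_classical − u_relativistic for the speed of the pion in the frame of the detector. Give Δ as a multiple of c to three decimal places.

Galilean: u_cl = 0.645 + 0.552 = 1.1970.
Relativistic: u_rel = (0.645 + 0.552) / (1 + 0.645·0.552) = 1.1970/1.3560 = 0.8827.
Δ = 1.1970 − 0.8827 = 0.3143.
(The classical prediction exceeds c; the relativistic result does not.)

Δ = 0.314c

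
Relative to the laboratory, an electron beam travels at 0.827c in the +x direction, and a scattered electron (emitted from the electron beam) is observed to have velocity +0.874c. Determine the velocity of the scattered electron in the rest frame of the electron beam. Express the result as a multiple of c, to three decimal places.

Invert the composition law: u' = (u − v)/(1 − uv/c²).
u' = (0.874 − 0.827) / (1 − (0.874)(0.827)) = 0.0470/0.2772 = 0.1696.

+0.170c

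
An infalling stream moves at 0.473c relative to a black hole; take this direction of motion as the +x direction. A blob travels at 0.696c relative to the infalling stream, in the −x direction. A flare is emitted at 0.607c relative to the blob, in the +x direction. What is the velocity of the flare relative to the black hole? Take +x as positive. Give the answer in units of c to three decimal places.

+0.344c

Apply u = (u' + v)/(1 + u'v/c²) successively, working outward toward the black hole.
Start: velocity of the infalling stream relative to the black hole = 0.4730c.
Compose with the blob (u' = -0.696 in the infalling stream frame): u_1 = (-0.696 + 0.473) / (1 + (-0.696)·0.473) = -0.2230/0.6708 = -0.3324.
Compose with the flare (u' = 0.607 in the blob frame): u_2 = (0.607 + (-0.332)) / (1 + 0.607·(-0.332)) = 0.2746/0.7982 = 0.3440.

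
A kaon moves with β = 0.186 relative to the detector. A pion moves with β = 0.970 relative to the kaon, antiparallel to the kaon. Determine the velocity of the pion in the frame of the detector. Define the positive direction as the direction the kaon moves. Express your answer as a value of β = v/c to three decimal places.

β = -0.957

With v = 0.186 and u' = -0.970 (in units of c),
u = (u' + v)/(1 + u'v/c²):
u = (-0.970 + 0.186) / (1 + (-0.970)·0.186) = -0.7840/0.8196 = -0.9566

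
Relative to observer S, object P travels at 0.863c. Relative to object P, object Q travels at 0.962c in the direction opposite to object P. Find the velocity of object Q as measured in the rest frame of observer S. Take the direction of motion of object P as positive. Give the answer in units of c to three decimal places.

-0.583c

With v = 0.863 and u' = -0.962 (in units of c),
u = (u' + v)/(1 + u'v/c²):
u = (-0.962 + 0.863) / (1 + (-0.962)·0.863) = -0.0990/0.1698 = -0.5831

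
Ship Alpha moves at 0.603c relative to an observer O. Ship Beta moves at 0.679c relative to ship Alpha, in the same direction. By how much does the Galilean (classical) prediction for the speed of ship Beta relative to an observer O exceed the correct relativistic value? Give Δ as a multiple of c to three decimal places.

Galilean: u_cl = 0.679 + 0.603 = 1.2820.
Relativistic: u_rel = (0.679 + 0.603) / (1 + 0.679·0.603) = 1.2820/1.4094 = 0.9096.
Δ = 1.2820 − 0.9096 = 0.3724.
(The classical prediction exceeds c; the relativistic result does not.)

Δ = 0.372c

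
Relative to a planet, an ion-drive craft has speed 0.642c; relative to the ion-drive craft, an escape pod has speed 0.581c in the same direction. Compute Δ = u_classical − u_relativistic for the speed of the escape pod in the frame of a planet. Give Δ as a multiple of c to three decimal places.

Galilean: u_cl = 0.581 + 0.642 = 1.2230.
Relativistic: u_rel = (0.581 + 0.642) / (1 + 0.581·0.642) = 1.2230/1.3730 = 0.8907.
Δ = 1.2230 − 0.8907 = 0.3323.
(The classical prediction exceeds c; the relativistic result does not.)

Δ = 0.332c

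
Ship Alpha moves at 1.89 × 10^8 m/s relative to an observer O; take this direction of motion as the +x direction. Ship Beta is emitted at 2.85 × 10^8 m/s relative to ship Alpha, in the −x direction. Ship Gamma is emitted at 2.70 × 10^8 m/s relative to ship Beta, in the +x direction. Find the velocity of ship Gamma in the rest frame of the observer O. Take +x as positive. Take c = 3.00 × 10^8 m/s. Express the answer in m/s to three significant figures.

+1.09 × 10^8 m/s

Apply u = (u' + v)/(1 + u'v/c²) successively, working outward toward the observer O.
(Dividing each given speed by c = 3.00 × 10^8 m/s to work in units of c.)
Start: velocity of ship Alpha relative to the observer O = 0.6300c.
Compose with ship Beta (u' = -0.950 in ship Alpha frame): u_1 = (-0.950 + 0.630) / (1 + (-0.950)·0.630) = -0.3200/0.4015 = -0.7970.
Compose with ship Gamma (u' = 0.900 in ship Beta frame): u_2 = (0.900 + (-0.797)) / (1 + 0.900·(-0.797)) = 0.1030/0.2827 = 0.3643.
So u = 0.3643 × 3.00 × 10^8 m/s.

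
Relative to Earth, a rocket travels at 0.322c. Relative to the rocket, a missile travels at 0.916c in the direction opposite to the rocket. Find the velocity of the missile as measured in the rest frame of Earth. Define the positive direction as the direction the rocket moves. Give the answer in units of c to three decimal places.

-0.842c

With v = 0.322 and u' = -0.916 (in units of c),
u = (u' + v)/(1 + u'v/c²):
u = (-0.916 + 0.322) / (1 + (-0.916)·0.322) = -0.5940/0.7050 = -0.8425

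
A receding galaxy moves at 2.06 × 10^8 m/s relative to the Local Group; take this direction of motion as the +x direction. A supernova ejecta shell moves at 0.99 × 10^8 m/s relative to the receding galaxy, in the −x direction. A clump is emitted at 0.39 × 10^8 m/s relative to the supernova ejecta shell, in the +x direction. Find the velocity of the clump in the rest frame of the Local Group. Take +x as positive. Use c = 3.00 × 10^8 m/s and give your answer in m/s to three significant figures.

+1.67 × 10^8 m/s

Apply u = (u' + v)/(1 + u'v/c²) successively, working outward toward the Local Group.
(Dividing each given speed by c = 3.00 × 10^8 m/s to work in units of c.)
Start: velocity of the receding galaxy relative to the Local Group = 0.6867c.
Compose with the supernova ejecta shell (u' = -0.330 in the receding galaxy frame): u_1 = (-0.330 + 0.687) / (1 + (-0.330)·0.687) = 0.3567/0.7734 = 0.4612.
Compose with the clump (u' = 0.130 in the supernova ejecta shell frame): u_2 = (0.130 + 0.461) / (1 + 0.130·0.461) = 0.5912/1.0600 = 0.5577.
So u = 0.5577 × 3.00 × 10^8 m/s.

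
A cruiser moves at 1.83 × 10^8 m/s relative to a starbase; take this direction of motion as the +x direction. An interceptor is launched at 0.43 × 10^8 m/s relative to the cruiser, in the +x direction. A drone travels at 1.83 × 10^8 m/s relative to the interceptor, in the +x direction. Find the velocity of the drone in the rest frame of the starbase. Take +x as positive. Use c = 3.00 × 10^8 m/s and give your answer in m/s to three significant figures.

Apply u = (u' + v)/(1 + u'v/c²) successively, working outward toward the starbase.
(Dividing each given speed by c = 3.00 × 10^8 m/s to work in units of c.)
Start: velocity of the cruiser relative to the starbase = 0.6100c.
Compose with the interceptor (u' = 0.143 in the cruiser frame): u_1 = (0.143 + 0.610) / (1 + 0.143·0.610) = 0.7533/1.0874 = 0.6928.
Compose with the drone (u' = 0.610 in the interceptor frame): u_2 = (0.610 + 0.693) / (1 + 0.610·0.693) = 1.3028/1.4226 = 0.9158.
So u = 0.9158 × 3.00 × 10^8 m/s.

2.75 × 10^8 m/s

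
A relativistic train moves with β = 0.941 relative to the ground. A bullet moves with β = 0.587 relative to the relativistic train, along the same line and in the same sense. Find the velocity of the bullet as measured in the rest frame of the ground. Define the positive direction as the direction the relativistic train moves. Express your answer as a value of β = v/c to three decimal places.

β = 0.984

With v = 0.941 and u' = 0.587 (in units of c),
u = (u' + v)/(1 + u'v/c²):
u = (0.587 + 0.941) / (1 + 0.587·0.941) = 1.5280/1.5524 = 0.9843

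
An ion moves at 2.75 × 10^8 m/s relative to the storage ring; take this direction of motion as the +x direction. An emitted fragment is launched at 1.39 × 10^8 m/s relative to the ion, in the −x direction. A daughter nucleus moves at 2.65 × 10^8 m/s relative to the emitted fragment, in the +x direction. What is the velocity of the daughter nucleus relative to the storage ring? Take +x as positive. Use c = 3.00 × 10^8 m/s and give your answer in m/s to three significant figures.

Apply u = (u' + v)/(1 + u'v/c²) successively, working outward toward the storage ring.
(Dividing each given speed by c = 3.00 × 10^8 m/s to work in units of c.)
Start: velocity of the ion relative to the storage ring = 0.9167c.
Compose with the emitted fragment (u' = -0.463 in the ion frame): u_1 = (-0.463 + 0.917) / (1 + (-0.463)·0.917) = 0.4533/0.5753 = 0.7880.
Compose with the daughter nucleus (u' = 0.883 in the emitted fragment frame): u_2 = (0.883 + 0.788) / (1 + 0.883·0.788) = 1.6714/1.6961 = 0.9854.
So u = 0.9854 × 3.00 × 10^8 m/s.

+2.96 × 10^8 m/s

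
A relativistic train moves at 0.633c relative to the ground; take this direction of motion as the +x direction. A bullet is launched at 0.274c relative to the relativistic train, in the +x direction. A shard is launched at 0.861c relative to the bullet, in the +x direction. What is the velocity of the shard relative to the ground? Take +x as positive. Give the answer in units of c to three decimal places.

Apply u = (u' + v)/(1 + u'v/c²) successively, working outward toward the ground.
Start: velocity of the relativistic train relative to the ground = 0.6330c.
Compose with the bullet (u' = 0.274 in the relativistic train frame): u_1 = (0.274 + 0.633) / (1 + 0.274·0.633) = 0.9070/1.1734 = 0.7729.
Compose with the shard (u' = 0.861 in the bullet frame): u_2 = (0.861 + 0.773) / (1 + 0.861·0.773) = 1.6339/1.6655 = 0.9810.

0.981c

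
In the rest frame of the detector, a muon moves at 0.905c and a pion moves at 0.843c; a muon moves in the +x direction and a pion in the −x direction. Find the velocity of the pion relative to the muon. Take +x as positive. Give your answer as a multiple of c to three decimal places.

β_A = 0.905, β_B = -0.843.
Transform to A's frame with the inverse velocity-addition law: u' = (u − v)/(1 − uv/c²), taking u = β_B and v = β_A.
u' = (-0.843 − 0.905) / (1 − (0.905)(-0.843)) = -1.7480/1.7629 = -0.9915.

-0.992c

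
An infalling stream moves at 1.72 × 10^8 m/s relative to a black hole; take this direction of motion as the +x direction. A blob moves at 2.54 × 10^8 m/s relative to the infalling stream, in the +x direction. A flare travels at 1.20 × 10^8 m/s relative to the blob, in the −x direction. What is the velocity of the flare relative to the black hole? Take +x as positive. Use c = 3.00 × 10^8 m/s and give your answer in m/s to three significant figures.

+2.70 × 10^8 m/s

Apply u = (u' + v)/(1 + u'v/c²) successively, working outward toward the black hole.
(Dividing each given speed by c = 3.00 × 10^8 m/s to work in units of c.)
Start: velocity of the infalling stream relative to the black hole = 0.5733c.
Compose with the blob (u' = 0.847 in the infalling stream frame): u_1 = (0.847 + 0.573) / (1 + 0.847·0.573) = 1.4200/1.4854 = 0.9560.
Compose with the flare (u' = -0.400 in the blob frame): u_2 = (-0.400 + 0.956) / (1 + (-0.400)·0.956) = 0.5560/0.6176 = 0.9002.
So u = 0.9002 × 3.00 × 10^8 m/s.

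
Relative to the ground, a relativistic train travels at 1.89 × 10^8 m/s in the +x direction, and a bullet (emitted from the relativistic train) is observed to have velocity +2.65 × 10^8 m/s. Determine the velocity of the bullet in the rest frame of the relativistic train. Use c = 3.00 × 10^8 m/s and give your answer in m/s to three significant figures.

+1.71 × 10^8 m/s

v = 0.630c, u = 0.883c.
Invert the composition law: u' = (u − v)/(1 − uv/c²).
u' = (0.883 − 0.630) / (1 − (0.883)(0.630)) = 0.2533/0.4435 = 0.5712.
u' = 0.5712 × 3.00 × 10^8 m/s.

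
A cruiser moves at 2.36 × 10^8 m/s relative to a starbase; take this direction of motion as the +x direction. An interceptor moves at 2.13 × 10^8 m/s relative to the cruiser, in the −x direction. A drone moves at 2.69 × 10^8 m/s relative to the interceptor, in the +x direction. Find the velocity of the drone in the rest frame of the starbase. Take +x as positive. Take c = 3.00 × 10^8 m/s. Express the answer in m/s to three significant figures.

+2.78 × 10^8 m/s

Apply u = (u' + v)/(1 + u'v/c²) successively, working outward toward the starbase.
(Dividing each given speed by c = 3.00 × 10^8 m/s to work in units of c.)
Start: velocity of the cruiser relative to the starbase = 0.7867c.
Compose with the interceptor (u' = -0.710 in the cruiser frame): u_1 = (-0.710 + 0.787) / (1 + (-0.710)·0.787) = 0.0767/0.4415 = 0.1737.
Compose with the drone (u' = 0.897 in the interceptor frame): u_2 = (0.897 + 0.174) / (1 + 0.897·0.174) = 1.0703/1.1557 = 0.9261.
So u = 0.9261 × 3.00 × 10^8 m/s.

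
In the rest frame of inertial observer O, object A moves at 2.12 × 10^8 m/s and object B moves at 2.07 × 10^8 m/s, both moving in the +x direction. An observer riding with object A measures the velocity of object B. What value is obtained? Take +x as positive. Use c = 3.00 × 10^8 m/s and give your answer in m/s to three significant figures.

β_A = 0.707, β_B = 0.690 (dividing each by c = 3.00 × 10^8 m/s).
Transform to A's frame with the inverse velocity-addition law: u' = (u − v)/(1 − uv/c²), taking u = β_B and v = β_A.
u' = (0.690 − 0.707) / (1 − (0.707)(0.690)) = -0.0167/0.5124 = -0.0325.
u' = -0.0325 × 3.00 × 10^8 m/s.

-9.76 × 10^6 m/s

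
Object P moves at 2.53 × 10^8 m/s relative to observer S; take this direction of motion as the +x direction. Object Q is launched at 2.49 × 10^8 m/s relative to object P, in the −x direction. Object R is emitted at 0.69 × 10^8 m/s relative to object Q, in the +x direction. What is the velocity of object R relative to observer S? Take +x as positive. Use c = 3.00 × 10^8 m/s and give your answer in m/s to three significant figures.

+8.15 × 10^7 m/s

Apply u = (u' + v)/(1 + u'v/c²) successively, working outward toward observer S.
(Dividing each given speed by c = 3.00 × 10^8 m/s to work in units of c.)
Start: velocity of object P relative to observer S = 0.8433c.
Compose with object Q (u' = -0.830 in object P frame): u_1 = (-0.830 + 0.843) / (1 + (-0.830)·0.843) = 0.0133/0.3000 = 0.0444.
Compose with object R (u' = 0.230 in object Q frame): u_2 = (0.230 + 0.044) / (1 + 0.230·0.044) = 0.2744/1.0102 = 0.2717.
So u = 0.2717 × 3.00 × 10^8 m/s.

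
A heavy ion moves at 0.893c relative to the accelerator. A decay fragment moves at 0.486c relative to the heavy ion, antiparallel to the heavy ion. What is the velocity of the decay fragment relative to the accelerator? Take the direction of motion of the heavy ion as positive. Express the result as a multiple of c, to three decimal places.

+0.719c

With v = 0.893 and u' = -0.486 (in units of c),
u = (u' + v)/(1 + u'v/c²):
u = (-0.486 + 0.893) / (1 + (-0.486)·0.893) = 0.4070/0.5660 = 0.7191
(Galilean addition would give +0.407c.)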